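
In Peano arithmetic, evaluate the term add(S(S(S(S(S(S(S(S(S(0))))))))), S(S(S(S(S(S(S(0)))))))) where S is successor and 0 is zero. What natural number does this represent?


add(S^9(0), S^7(0)):
S^9(0) = 9
S^7(0) = 7
9 + 7 = 16

16


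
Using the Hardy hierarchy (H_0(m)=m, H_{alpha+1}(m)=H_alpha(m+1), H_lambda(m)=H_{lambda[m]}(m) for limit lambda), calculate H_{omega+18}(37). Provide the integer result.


H_{omega+18}(37):
Unwind the 18 successor steps: H_{omega+18}(37) = H_omega(37+18) = H_omega(55).
H_omega(m) = H_m(m) = m + m = 2m.
Result = 2 * 55 = 110

110


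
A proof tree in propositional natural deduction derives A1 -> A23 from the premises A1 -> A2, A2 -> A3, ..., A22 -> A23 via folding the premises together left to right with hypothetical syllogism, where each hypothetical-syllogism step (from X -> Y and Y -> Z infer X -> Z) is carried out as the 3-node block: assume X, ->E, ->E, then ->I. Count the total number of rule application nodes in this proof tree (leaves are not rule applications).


There are 22 premises in the chain. The first HS step combines premises 1 and 2; each further premise needs one more HS step.
So 22 premises require 22 - 1 = 21 hypothetical-syllogism steps.
Each HS step uses 3 inference nodes (->E, ->E, ->I).
21 * 3 = 63 total inference nodes.

63


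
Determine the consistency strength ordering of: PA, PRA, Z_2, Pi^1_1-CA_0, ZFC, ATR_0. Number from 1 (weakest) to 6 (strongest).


Ordering by consistency strength:
1. PRA
2. PA
3. ATR_0
4. Pi^1_1-CA_0
5. Z_2
6. ZFC


PA=2, PRA=1, Z_2=5, Pi^1_1-CA_0=4, ZFC=6, ATR_0=3


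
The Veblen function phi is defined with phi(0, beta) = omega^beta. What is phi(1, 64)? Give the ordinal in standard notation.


phi(1, 64):
phi(1, beta) = epsilon_beta (the beta-th epsilon number).
phi(1, 64) = epsilon_64

epsilon_64


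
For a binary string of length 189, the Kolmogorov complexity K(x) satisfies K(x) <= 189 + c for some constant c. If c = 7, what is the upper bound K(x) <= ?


K(x) <= |x| + c = 189 + 7 = 196

196


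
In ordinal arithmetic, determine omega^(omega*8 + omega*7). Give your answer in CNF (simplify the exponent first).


omega^(omega*8 + omega*7):
Both terms of the exponent have the same exponent 1, so they merge: omega*8 + omega*7 = omega*(8+7) = omega*15.
omega raised to a CNF ordinal is a single CNF term: Result = omega^(omega*15)

omega^(omega*15)


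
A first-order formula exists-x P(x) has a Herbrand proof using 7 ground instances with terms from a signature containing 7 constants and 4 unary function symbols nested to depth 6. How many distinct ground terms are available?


Herbrand terms by depth:
Depth 0: 7 constants
Depth 1: 28 new terms (running total: 35)
Depth 2: 112 new terms (running total: 147)
Depth 3: 448 new terms (running total: 595)
Depth 4: 1792 new terms (running total: 2387)
Depth 5: 7168 new terms (running total: 9555)
Depth 6: 28672 new terms (running total: 38227)
Total distinct ground terms = 38227

38227


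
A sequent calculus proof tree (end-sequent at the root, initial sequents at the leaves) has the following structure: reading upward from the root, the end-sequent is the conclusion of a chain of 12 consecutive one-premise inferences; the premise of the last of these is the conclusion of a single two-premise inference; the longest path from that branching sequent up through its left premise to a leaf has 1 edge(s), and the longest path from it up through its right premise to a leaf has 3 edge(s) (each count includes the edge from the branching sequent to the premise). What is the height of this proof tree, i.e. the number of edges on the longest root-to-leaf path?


Longest path through the left premise: 1 edges (measured from the branching sequent)
Longest path through the right premise: 3 edges
Height of the subtree rooted at the branching sequent: max(1, 3) = 3
The branching sequent sits 12 edges above the root (the chain of one-premise inferences), so height = 3 + 12 = 15

15


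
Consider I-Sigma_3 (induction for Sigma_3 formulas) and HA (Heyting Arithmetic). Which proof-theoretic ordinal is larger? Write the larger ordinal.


Proof-theoretic ordinal of I-Sigma_3 (induction for Sigma_3 formulas): omega^(omega^(omega^omega))
Proof-theoretic ordinal of HA (Heyting Arithmetic): epsilon_0
Comparing: omega^(omega^(omega^omega)) < epsilon_0.
The larger ordinal is epsilon_0 (from HA (Heyting Arithmetic)).

epsilon_0


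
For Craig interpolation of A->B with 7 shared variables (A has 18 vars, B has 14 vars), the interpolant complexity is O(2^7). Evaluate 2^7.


Shared atoms = 7
Craig interpolant size bound = 2^7
= 128

128


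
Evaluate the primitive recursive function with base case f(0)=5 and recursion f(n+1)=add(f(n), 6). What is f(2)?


f(0) = 5
f(1) = add(f(0), 6) = add(5, 6) = 11
f(2) = add(f(1), 6) = add(11, 6) = 17


17


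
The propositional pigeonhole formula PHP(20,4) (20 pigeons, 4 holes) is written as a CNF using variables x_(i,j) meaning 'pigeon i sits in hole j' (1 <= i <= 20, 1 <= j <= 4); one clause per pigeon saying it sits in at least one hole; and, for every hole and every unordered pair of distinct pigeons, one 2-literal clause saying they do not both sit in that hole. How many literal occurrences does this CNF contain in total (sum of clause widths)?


PHP(20,4): 20 pigeons, 4 holes, 20*4 = 80 variables.
- pigeon clauses: one per pigeon -> 20 clauses of width 4 -> 80 literals
- hole clauses: 4 holes * C(20,2) = 4 * 190 -> 760 clauses of width 2 -> 1520 literals
Total literal occurrences = 80 + 1520 = 1600

1600


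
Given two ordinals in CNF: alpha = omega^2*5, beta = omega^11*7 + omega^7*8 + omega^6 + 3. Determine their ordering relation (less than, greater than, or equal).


Compare term by term from highest exponent:
alpha = omega^2*5
beta = omega^11*7 + omega^7*8 + omega^6 + 3
Term 1: alpha has omega^2*5, beta has omega^11*7
Term 2: alpha has omega^0*0, beta has omega^7*8
Term 3: alpha has omega^0*0, beta has omega^6*1
Term 4: alpha has omega^0*0, beta has omega^0*3
Result: alpha < beta

alpha < beta


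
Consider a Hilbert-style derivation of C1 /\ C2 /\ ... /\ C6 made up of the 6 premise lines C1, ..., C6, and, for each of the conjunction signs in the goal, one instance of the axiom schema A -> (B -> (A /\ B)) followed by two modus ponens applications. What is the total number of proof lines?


Conjoining 6 premises:
- 6 premise lines
- the goal has 5 conjunction signs; each costs 1 axiom instance + 2 MP = 3 lines: 3 * 5 = 15
Total = 6 + 15 = 21 lines.

21


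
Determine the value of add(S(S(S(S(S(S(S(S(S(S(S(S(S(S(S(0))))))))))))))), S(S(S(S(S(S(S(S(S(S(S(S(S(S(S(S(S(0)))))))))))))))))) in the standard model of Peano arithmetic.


add(S^15(0), S^17(0)):
S^15(0) = 15
S^17(0) = 17
15 + 17 = 32

32


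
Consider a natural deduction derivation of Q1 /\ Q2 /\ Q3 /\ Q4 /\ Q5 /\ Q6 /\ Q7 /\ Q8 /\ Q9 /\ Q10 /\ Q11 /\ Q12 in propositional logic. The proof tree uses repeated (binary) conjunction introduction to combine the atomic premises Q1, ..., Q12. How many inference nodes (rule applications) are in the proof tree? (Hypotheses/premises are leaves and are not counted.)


The target conjunction has 12 conjuncts, i.e. 11 binary /\ connectives.
Each conjunction-intro joins two pieces, so 12 atoms require 12-1 = 11 applications.
Total inference nodes = 11

11


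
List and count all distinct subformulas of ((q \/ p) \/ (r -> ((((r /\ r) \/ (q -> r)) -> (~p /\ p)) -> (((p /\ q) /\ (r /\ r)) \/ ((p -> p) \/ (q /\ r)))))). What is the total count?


Formula: ((q \/ p) \/ (r -> ((((r /\ r) \/ (q -> r)) -> (~p /\ p)) -> (((p /\ q) /\ (r /\ r)) \/ ((p -> p) \/ (q /\ r))))))
Subformulas found:
  1. r
  2. q
  3. p
  4. ~p
  5. (q \/ p)
  6. (q /\ r)
  7. (r /\ r)
  8. (p /\ q)
  9. (p -> p)
  10. (q -> r)
  11. (~p /\ p)
  12. ((p -> p) \/ (q /\ r))
  13. ((r /\ r) \/ (q -> r))
  14. ((p /\ q) /\ (r /\ r))
  15. (((r /\ r) \/ (q -> r)) -> (~p /\ p))
  16. (((p /\ q) /\ (r /\ r)) \/ ((p -> p) \/ (q /\ r)))
  17. ((((r /\ r) \/ (q -> r)) -> (~p /\ p)) -> (((p /\ q) /\ (r /\ r)) \/ ((p -> p) \/ (q /\ r))))
  18. (r -> ((((r /\ r) \/ (q -> r)) -> (~p /\ p)) -> (((p /\ q) /\ (r /\ r)) \/ ((p -> p) \/ (q /\ r)))))
  19. ((q \/ p) \/ (r -> ((((r /\ r) \/ (q -> r)) -> (~p /\ p)) -> (((p /\ q) /\ (r /\ r)) \/ ((p -> p) \/ (q /\ r))))))
Total distinct subformulas = 19

19


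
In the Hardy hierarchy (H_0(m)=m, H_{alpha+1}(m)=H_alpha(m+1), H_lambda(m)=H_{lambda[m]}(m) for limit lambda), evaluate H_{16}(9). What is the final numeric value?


H_16(9):
For finite ordinals k, H_k(n) = n + k (each successor step adds 1).
H_16(9) = 9 + 16 = 25

25


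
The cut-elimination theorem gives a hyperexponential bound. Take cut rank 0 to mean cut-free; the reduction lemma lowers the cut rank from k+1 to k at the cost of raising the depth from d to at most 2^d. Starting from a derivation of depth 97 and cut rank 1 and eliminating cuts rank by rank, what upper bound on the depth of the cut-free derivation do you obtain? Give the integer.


Each rank reduction sends depth d to at most 2^d; cut rank r needs r reductions.
2_0(97) = 97
2_1(97) = 2^97 = 158456325028528675187087900672
Cut-free depth bound = 158456325028528675187087900672

158456325028528675187087900672


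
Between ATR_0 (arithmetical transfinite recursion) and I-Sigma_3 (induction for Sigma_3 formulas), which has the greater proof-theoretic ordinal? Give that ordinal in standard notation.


Proof-theoretic ordinal of ATR_0 (arithmetical transfinite recursion): Gamma_0
Proof-theoretic ordinal of I-Sigma_3 (induction for Sigma_3 formulas): omega^(omega^(omega^omega))
Comparing: omega^(omega^(omega^omega)) < Gamma_0.
The larger ordinal is Gamma_0 (from ATR_0 (arithmetical transfinite recursion)).

Gamma_0


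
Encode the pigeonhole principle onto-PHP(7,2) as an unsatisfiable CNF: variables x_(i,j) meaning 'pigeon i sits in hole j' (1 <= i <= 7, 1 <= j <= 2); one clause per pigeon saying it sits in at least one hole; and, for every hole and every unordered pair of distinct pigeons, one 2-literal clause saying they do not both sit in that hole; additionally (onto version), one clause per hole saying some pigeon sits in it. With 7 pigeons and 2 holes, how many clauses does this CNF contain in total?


onto-PHP(7,2): 7 pigeons, 2 holes, 7*2 = 14 variables.
- pigeon clauses: one per pigeon -> 7 clauses
- hole clauses: 2 holes * C(7,2) = 2 * 21 -> 42 clauses
- onto clauses: one per hole -> 2 clauses
Total clauses = 7 + 42 + 2 = 51

51


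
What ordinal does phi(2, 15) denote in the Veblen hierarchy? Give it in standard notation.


phi(2, 15):
phi(2, beta) = zeta_beta (the beta-th zeta number, fixed point of epsilon).
phi(2, 15) = zeta_15

zeta_15


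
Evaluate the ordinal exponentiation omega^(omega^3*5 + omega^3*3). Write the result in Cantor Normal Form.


omega^(omega^3*5 + omega^3*3):
Both terms of the exponent have the same exponent 3, so they merge: omega^3*5 + omega^3*3 = omega^3*(5+3) = omega^3*8.
omega raised to a CNF ordinal is a single CNF term: Result = omega^(omega^3*8)

omega^(omega^3*8)


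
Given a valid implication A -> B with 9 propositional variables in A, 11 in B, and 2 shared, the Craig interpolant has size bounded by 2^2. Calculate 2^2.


Shared atoms = 2
Craig interpolant size bound = 2^2
= 4

4


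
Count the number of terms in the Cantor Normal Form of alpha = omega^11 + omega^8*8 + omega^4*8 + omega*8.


CNF: omega^11 + omega^8*8 + omega^4*8 + omega*8
Count the summands separated by '+':
  term 1: omega^11
  term 2: omega^8*8
  term 3: omega^4*8
  term 4: omega*8
Total terms = 4

4


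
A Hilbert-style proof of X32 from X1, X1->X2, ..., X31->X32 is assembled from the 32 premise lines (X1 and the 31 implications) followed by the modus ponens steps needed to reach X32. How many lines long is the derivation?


We have 32 premise lines: X1 and 31 implications.
Each implication is detached once by MP, giving 31 MP lines.
32 premise lines + 31 MP lines = 63 total lines.

63


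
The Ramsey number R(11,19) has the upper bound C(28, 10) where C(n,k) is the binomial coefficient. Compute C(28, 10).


R(11,19) <= C(11+19-2, 11-1) = C(28, 10)
C(28, 10) = 28! / (10! * 18!)
= 13123110

13123110


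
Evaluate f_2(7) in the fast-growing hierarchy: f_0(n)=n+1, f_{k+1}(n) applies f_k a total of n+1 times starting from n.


f_2(7) = f_1^8(7)
f_1(m) = 2m + 1.
Iterating: f_1^k(n) = 2^k*(n+1) - 1.
f_2(7) = 2^8*(7+1) - 1 = 256*8 - 1 = 2047

2047


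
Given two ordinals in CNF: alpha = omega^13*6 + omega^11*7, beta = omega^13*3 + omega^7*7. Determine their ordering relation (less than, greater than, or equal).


Compare term by term from highest exponent:
alpha = omega^13*6 + omega^11*7
beta = omega^13*3 + omega^7*7
Term 1: alpha has omega^13*6, beta has omega^13*3
Term 2: alpha has omega^11*7, beta has omega^7*7
Result: alpha > beta

alpha > beta


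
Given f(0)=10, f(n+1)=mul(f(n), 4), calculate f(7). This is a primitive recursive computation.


f(0) = 10
f(1) = mul(f(0), 4) = mul(10, 4) = 40
f(2) = mul(f(1), 4) = mul(40, 4) = 160
f(3) = mul(f(2), 4) = mul(160, 4) = 640
f(4) = mul(f(3), 4) = mul(640, 4) = 2560
f(5) = mul(f(4), 4) = mul(2560, 4) = 10240
f(6) = mul(f(5), 4) = mul(10240, 4) = 40960
f(7) = mul(f(6), 4) = mul(40960, 4) = 163840


163840


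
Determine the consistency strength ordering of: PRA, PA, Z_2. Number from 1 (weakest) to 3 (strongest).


Ordering by consistency strength:
1. PRA
2. PA
3. Z_2


PRA=1, PA=2, Z_2=3


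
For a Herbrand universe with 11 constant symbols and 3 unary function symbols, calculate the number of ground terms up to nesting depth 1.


Herbrand terms by depth:
Depth 0: 11 constants
Depth 1: 33 new terms (running total: 44)
Total distinct ground terms = 44

44


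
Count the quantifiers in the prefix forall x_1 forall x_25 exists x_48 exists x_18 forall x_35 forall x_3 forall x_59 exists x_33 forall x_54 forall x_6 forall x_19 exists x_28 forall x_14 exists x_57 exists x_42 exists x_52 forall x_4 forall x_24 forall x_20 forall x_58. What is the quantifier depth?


Quantifier prefix has 20 quantifier symbols.
Quantifier depth = 20

20


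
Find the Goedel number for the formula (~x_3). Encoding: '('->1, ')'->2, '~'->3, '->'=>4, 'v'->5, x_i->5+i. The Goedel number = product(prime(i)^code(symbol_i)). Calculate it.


Formula: (~x_3)
Symbol codes: [1, 3, 8, 2]
Primes: [2, 3, 5, 7]
p_1^1 = 2^1 = 2
p_2^3 = 3^3 = 27
p_3^8 = 5^8 = 390625
p_4^2 = 7^2 = 49
Product = 1033593750

1033593750


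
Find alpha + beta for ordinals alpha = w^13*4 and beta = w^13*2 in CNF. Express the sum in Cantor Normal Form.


Ordinal addition w^13*4 + w^13*2:
Both terms have the same exponent 13.
w^e*c + w^e*d = w^e*(c+d).
Result = w^13*(4+2) = w^13*6

w^13*6


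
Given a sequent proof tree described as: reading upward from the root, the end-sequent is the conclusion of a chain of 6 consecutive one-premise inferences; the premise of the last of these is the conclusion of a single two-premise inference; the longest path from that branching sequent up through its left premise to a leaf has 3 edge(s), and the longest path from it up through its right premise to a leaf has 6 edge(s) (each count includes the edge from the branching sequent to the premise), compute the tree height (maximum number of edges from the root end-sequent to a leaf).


Longest path through the left premise: 3 edges (measured from the branching sequent)
Longest path through the right premise: 6 edges
Height of the subtree rooted at the branching sequent: max(3, 6) = 6
The branching sequent sits 6 edges above the root (the chain of one-premise inferences), so height = 6 + 6 = 12

12


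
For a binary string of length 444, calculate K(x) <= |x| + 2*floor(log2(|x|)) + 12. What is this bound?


floor(log2(444)) = 8
2 * 8 = 16
K(x) <= 444 + 16 + 12 = 472

472


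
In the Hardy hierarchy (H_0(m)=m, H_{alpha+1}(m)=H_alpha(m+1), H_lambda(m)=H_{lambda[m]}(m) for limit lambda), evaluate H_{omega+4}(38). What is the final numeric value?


H_{omega+4}(38):
Unwind the 4 successor steps: H_{omega+4}(38) = H_omega(38+4) = H_omega(42).
H_omega(m) = H_m(m) = m + m = 2m.
Result = 2 * 42 = 84

84


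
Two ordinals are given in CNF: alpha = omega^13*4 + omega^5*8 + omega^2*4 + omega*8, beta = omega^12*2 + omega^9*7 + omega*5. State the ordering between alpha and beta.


Compare term by term from highest exponent:
alpha = omega^13*4 + omega^5*8 + omega^2*4 + omega*8
beta = omega^12*2 + omega^9*7 + omega*5
Term 1: alpha has omega^13*4, beta has omega^12*2
Term 2: alpha has omega^5*8, beta has omega^9*7
Term 3: alpha has omega^2*4, beta has omega^1*5
Term 4: alpha has omega^1*8, beta has omega^0*0
Result: alpha > beta

alpha > beta


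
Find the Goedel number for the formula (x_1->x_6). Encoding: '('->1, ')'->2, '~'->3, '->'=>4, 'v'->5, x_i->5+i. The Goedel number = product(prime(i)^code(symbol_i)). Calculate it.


Formula: (x_1->x_6)
Symbol codes: [1, 6, 4, 11, 2]
Primes: [2, 3, 5, 7, 11]
p_1^1 = 2^1 = 2
p_2^6 = 3^6 = 729
p_3^4 = 5^4 = 625
p_4^11 = 7^11 = 1977326743
p_5^2 = 11^2 = 121
Product = 218022518341608750

218022518341608750


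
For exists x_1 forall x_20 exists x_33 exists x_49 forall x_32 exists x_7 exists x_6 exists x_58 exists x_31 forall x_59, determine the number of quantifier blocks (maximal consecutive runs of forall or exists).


Alternations = 5.
Blocks = alternations + 1 = 6

6


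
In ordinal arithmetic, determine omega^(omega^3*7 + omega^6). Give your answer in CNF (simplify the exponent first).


omega^(omega^3*7 + omega^6):
In ordinal addition a term is absorbed by a following term of strictly larger exponent: 3 < 6, so omega^3*7 + omega^6 = omega^6.
omega raised to a CNF ordinal is a single CNF term: Result = omega^(omega^6)

omega^(omega^6)


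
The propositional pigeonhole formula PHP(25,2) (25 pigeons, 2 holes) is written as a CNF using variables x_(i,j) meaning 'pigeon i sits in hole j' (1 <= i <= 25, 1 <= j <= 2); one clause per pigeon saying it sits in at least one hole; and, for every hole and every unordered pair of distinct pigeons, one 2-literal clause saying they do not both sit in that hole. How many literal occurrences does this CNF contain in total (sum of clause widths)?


PHP(25,2): 25 pigeons, 2 holes, 25*2 = 50 variables.
- pigeon clauses: one per pigeon -> 25 clauses of width 2 -> 50 literals
- hole clauses: 2 holes * C(25,2) = 2 * 300 -> 600 clauses of width 2 -> 1200 literals
Total literal occurrences = 50 + 1200 = 1250

1250


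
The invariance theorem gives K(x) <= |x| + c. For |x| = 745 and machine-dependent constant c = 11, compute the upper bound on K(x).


K(x) <= |x| + c = 745 + 11 = 756

756


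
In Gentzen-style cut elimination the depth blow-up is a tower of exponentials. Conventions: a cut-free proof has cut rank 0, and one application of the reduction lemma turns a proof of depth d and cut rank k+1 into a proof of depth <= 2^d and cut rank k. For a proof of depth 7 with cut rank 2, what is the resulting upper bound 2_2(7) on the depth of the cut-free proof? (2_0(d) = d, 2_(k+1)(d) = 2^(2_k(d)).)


Each rank reduction sends depth d to at most 2^d; cut rank r needs r reductions.
2_0(7) = 7
2_1(7) = 2^7 = 128
2_2(7) = 2^128 = 340282366920938463463374607431768211456
Cut-free depth bound = 340282366920938463463374607431768211456

340282366920938463463374607431768211456


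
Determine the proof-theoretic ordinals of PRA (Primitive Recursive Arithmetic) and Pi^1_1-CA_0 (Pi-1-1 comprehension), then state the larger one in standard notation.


Proof-theoretic ordinal of PRA (Primitive Recursive Arithmetic): omega^omega
Proof-theoretic ordinal of Pi^1_1-CA_0 (Pi-1-1 comprehension): psi_0(Omega_omega)
Comparing: omega^omega < psi_0(Omega_omega).
The larger ordinal is psi_0(Omega_omega) (from Pi^1_1-CA_0 (Pi-1-1 comprehension)).

psi_0(Omega_omega)


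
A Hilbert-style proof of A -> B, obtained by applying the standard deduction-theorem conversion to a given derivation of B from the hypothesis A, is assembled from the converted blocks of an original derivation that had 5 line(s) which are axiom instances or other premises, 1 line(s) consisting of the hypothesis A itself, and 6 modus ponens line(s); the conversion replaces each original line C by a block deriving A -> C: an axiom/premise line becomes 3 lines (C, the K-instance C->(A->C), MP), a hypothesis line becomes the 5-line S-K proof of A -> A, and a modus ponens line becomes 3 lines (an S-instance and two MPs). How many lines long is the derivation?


Deduction-theorem conversion, block by block:
- 5 axiom/premise lines -> 3 lines each = 15
- 1 hypothesis lines -> 5 lines each (identity proof A->A) = 5
- 6 MP lines -> 3 lines each (S-instance, MP, MP) = 18
Total = 15 + 5 + 18 = 38 lines.

38


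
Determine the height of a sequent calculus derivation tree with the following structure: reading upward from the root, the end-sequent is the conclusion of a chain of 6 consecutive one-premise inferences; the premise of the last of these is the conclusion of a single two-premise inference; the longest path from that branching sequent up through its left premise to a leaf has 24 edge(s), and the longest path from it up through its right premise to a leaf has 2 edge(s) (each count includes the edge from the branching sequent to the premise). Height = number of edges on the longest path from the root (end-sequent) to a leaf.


Longest path through the left premise: 24 edges (measured from the branching sequent)
Longest path through the right premise: 2 edges
Height of the subtree rooted at the branching sequent: max(24, 2) = 24
The branching sequent sits 6 edges above the root (the chain of one-premise inferences), so height = 24 + 6 = 30

30


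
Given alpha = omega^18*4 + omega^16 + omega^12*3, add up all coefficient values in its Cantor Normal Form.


CNF: omega^18*4 + omega^16 + omega^12*3
Coefficients: 4 + 1 + 3 = 8

8


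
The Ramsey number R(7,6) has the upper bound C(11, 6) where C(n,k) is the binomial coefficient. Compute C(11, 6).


R(7,6) <= C(7+6-2, 7-1) = C(11, 6)
C(11, 6) = 11! / (6! * 5!)
= 462

462


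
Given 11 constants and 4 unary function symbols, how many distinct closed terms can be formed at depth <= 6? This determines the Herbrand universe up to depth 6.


Herbrand terms by depth:
Depth 0: 11 constants
Depth 1: 44 new terms (running total: 55)
Depth 2: 176 new terms (running total: 231)
Depth 3: 704 new terms (running total: 935)
Depth 4: 2816 new terms (running total: 3751)
Depth 5: 11264 new terms (running total: 15015)
Depth 6: 45056 new terms (running total: 60071)
Total distinct ground terms = 60071

60071


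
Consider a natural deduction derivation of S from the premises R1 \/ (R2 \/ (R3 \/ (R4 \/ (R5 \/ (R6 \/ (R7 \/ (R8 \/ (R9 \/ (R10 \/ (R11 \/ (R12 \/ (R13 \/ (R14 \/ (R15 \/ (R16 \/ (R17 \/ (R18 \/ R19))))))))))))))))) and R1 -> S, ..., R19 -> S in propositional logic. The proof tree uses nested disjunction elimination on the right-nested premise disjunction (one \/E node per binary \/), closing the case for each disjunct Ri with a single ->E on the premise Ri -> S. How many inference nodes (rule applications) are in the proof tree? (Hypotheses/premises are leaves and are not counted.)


The premise R1 \/ (R2 \/ (R3 \/ (R4 \/ (R5 \/ (R6 \/ (R7 \/ (R8 \/ (R9 \/ (R10 \/ (R11 \/ (R12 \/ (R13 \/ (R14 \/ (R15 \/ (R16 \/ (R17 \/ (R18 \/ R19))))))))))))))))) contains 19 disjuncts, hence 18 binary \/ connectives.
- Each binary \/ is eliminated once: 18 \/E nodes.
- Each of the 19 cases Ri derives S by one ->E with Ri -> S: 19 ->E nodes.
Total = 18 + 19 = 37

37


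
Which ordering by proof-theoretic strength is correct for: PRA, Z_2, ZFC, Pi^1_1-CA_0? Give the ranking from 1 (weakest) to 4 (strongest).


Ordering by consistency strength:
1. PRA
2. Pi^1_1-CA_0
3. Z_2
4. ZFC


PRA=1, Z_2=3, ZFC=4, Pi^1_1-CA_0=2


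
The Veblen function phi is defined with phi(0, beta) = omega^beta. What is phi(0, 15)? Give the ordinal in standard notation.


phi(0, 15):
phi(0, beta) = omega^beta by definition.
phi(0, 15) = omega^15

omega^15


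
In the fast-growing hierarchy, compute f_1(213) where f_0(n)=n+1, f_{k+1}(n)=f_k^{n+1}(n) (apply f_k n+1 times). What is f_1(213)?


f_1(213) = f_0^214(213)
f_0 adds 1 each time, applied 214 times.
f_1(213) = 213 + 214 = 427

427


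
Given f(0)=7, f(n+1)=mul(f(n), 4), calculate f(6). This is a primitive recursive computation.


f(0) = 7
f(1) = mul(f(0), 4) = mul(7, 4) = 28
f(2) = mul(f(1), 4) = mul(28, 4) = 112
f(3) = mul(f(2), 4) = mul(112, 4) = 448
f(4) = mul(f(3), 4) = mul(448, 4) = 1792
f(5) = mul(f(4), 4) = mul(1792, 4) = 7168
f(6) = mul(f(5), 4) = mul(7168, 4) = 28672


28672


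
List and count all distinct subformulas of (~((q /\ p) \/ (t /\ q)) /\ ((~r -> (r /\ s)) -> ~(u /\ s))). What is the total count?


Formula: (~((q /\ p) \/ (t /\ q)) /\ ((~r -> (r /\ s)) -> ~(u /\ s)))
Subformulas found:
  1. q
  2. u
  3. s
  4. r
  5. p
  6. t
  7. ~r
  8. (q /\ p)
  9. (r /\ s)
  10. (u /\ s)
  11. (t /\ q)
  12. ~(u /\ s)
  13. (~r -> (r /\ s))
  14. ((q /\ p) \/ (t /\ q))
  15. ~((q /\ p) \/ (t /\ q))
  16. ((~r -> (r /\ s)) -> ~(u /\ s))
  17. (~((q /\ p) \/ (t /\ q)) /\ ((~r -> (r /\ s)) -> ~(u /\ s)))
Total distinct subformulas = 17

17


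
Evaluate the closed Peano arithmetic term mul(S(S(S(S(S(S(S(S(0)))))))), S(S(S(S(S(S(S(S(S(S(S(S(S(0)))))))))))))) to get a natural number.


mul(S^8(0), S^13(0)):
S^8(0) = 8
S^13(0) = 13
8 * 13 = 104

104


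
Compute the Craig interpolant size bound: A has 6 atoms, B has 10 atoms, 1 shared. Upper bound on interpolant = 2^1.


Shared atoms = 1
Craig interpolant size bound = 2^1
= 2

2


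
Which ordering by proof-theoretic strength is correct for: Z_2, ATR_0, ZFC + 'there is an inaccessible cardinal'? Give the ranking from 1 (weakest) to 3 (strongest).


Ordering by consistency strength:
1. ATR_0
2. Z_2
3. ZFC + 'there is an inaccessible cardinal'


Z_2=2, ATR_0=1, ZFC + 'there is an inaccessible cardinal'=3


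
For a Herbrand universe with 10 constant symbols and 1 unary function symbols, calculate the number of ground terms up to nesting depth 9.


Herbrand terms by depth:
Depth 0: 10 constants
Depth 1: 10 new terms (running total: 20)
Depth 2: 10 new terms (running total: 30)
Depth 3: 10 new terms (running total: 40)
Depth 4: 10 new terms (running total: 50)
Depth 5: 10 new terms (running total: 60)
Depth 6: 10 new terms (running total: 70)
Depth 7: 10 new terms (running total: 80)
Depth 8: 10 new terms (running total: 90)
Depth 9: 10 new terms (running total: 100)
Total distinct ground terms = 100

100


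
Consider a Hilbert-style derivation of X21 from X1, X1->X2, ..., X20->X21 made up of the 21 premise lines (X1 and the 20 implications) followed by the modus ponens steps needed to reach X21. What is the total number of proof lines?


We have 21 premise lines: X1 and 20 implications.
Each implication is detached once by MP, giving 20 MP lines.
21 premise lines + 20 MP lines = 41 total lines.

41


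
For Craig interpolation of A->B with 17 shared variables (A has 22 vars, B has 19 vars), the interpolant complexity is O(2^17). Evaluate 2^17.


Shared atoms = 17
Craig interpolant size bound = 2^17
= 131072

131072


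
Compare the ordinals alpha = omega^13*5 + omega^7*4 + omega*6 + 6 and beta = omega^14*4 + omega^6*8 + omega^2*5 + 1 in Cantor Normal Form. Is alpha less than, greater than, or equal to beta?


Compare term by term from highest exponent:
alpha = omega^13*5 + omega^7*4 + omega*6 + 6
beta = omega^14*4 + omega^6*8 + omega^2*5 + 1
Term 1: alpha has omega^13*5, beta has omega^14*4
Term 2: alpha has omega^7*4, beta has omega^6*8
Term 3: alpha has omega^1*6, beta has omega^2*5
Term 4: alpha has omega^0*6, beta has omega^0*1
Result: alpha < beta

alpha < beta


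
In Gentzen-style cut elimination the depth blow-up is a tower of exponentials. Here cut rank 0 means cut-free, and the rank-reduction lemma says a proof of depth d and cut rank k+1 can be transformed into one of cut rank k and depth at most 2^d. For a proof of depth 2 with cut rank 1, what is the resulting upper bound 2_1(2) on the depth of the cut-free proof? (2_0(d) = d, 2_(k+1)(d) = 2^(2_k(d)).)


Each rank reduction sends depth d to at most 2^d; cut rank r needs r reductions.
2_0(2) = 2
2_1(2) = 2^2 = 4
Cut-free depth bound = 4

4


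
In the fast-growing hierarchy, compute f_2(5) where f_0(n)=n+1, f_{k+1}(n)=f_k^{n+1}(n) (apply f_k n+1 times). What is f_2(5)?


f_2(5) = f_1^6(5)
f_1(m) = 2m + 1.
Iterating: f_1^k(n) = 2^k*(n+1) - 1.
f_2(5) = 2^6*(5+1) - 1 = 64*6 - 1 = 383

383


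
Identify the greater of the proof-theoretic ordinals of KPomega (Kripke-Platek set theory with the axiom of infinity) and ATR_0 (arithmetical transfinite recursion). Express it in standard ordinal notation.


Proof-theoretic ordinal of KPomega (Kripke-Platek set theory with the axiom of infinity): psi_0(epsilon_{Omega+1})
Proof-theoretic ordinal of ATR_0 (arithmetical transfinite recursion): Gamma_0
Comparing: Gamma_0 < psi_0(epsilon_{Omega+1}).
The larger ordinal is psi_0(epsilon_{Omega+1}) (from KPomega (Kripke-Platek set theory with the axiom of infinity)).

psi_0(epsilon_{Omega+1})


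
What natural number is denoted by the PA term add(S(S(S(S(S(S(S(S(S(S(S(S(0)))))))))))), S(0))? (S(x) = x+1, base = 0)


add(S^12(0), S^1(0)):
S^12(0) = 12
S^1(0) = 1
12 + 1 = 13

13


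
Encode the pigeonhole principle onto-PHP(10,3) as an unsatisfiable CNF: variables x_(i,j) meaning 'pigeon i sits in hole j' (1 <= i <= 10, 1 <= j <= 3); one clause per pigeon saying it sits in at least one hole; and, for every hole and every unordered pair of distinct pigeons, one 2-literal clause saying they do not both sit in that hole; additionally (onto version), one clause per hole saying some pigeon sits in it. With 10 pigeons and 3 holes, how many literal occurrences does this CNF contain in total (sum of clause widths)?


onto-PHP(10,3): 10 pigeons, 3 holes, 10*3 = 30 variables.
- pigeon clauses: one per pigeon -> 10 clauses of width 3 -> 30 literals
- hole clauses: 3 holes * C(10,2) = 3 * 45 -> 135 clauses of width 2 -> 270 literals
- onto clauses: one per hole -> 3 clauses of width 10 -> 30 literals
Total literal occurrences = 30 + 270 + 30 = 330

330


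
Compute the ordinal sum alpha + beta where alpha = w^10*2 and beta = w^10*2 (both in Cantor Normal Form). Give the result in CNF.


Ordinal addition w^10*2 + w^10*2:
Both terms have the same exponent 10.
w^e*c + w^e*d = w^e*(c+d).
Result = w^10*(2+2) = w^10*4

w^10*4


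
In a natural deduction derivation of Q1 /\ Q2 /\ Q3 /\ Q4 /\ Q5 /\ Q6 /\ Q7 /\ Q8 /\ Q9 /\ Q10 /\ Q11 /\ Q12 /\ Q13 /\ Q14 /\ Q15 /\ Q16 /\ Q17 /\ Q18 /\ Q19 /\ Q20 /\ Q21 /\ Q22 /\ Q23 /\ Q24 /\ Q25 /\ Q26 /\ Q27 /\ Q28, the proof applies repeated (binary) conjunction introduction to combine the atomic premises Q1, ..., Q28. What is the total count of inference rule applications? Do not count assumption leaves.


The target conjunction has 28 conjuncts, i.e. 27 binary /\ connectives.
Each conjunction-intro joins two pieces, so 28 atoms require 28-1 = 27 applications.
Total inference nodes = 27

27


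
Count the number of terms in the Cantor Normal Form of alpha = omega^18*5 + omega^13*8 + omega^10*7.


CNF: omega^18*5 + omega^13*8 + omega^10*7
Count the summands separated by '+':
  term 1: omega^18*5
  term 2: omega^13*8
  term 3: omega^10*7
Total terms = 3

3


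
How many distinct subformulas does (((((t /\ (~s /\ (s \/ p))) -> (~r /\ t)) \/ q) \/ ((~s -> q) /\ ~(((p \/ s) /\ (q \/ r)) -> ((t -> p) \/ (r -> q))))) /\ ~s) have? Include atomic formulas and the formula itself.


Formula: (((((t /\ (~s /\ (s \/ p))) -> (~r /\ t)) \/ q) \/ ((~s -> q) /\ ~(((p \/ s) /\ (q \/ r)) -> ((t -> p) \/ (r -> q))))) /\ ~s)
Subformulas found:
  1. r
  2. q
  3. s
  4. t
  5. p
  6. ~r
  7. ~s
  8. (r -> q)
  9. (q \/ r)
  10. (t -> p)
  11. (s \/ p)
  12. (p \/ s)
  13. (~s -> q)
  14. (~r /\ t)
  15. (~s /\ (s \/ p))
  16. ((p \/ s) /\ (q \/ r))
  17. ((t -> p) \/ (r -> q))
  18. (t /\ (~s /\ (s \/ p)))
  19. ((t /\ (~s /\ (s \/ p))) -> (~r /\ t))
  20. (((t /\ (~s /\ (s \/ p))) -> (~r /\ t)) \/ q)
  21. (((p \/ s) /\ (q \/ r)) -> ((t -> p) \/ (r -> q)))
  22. ~(((p \/ s) /\ (q \/ r)) -> ((t -> p) \/ (r -> q)))
  23. ((~s -> q) /\ ~(((p \/ s) /\ (q \/ r)) -> ((t -> p) \/ (r -> q))))
  24. ((((t /\ (~s /\ (s \/ p))) -> (~r /\ t)) \/ q) \/ ((~s -> q) /\ ~(((p \/ s) /\ (q \/ r)) -> ((t -> p) \/ (r -> q)))))
  25. (((((t /\ (~s /\ (s \/ p))) -> (~r /\ t)) \/ q) \/ ((~s -> q) /\ ~(((p \/ s) /\ (q \/ r)) -> ((t -> p) \/ (r -> q))))) /\ ~s)
Total distinct subformulas = 25

25


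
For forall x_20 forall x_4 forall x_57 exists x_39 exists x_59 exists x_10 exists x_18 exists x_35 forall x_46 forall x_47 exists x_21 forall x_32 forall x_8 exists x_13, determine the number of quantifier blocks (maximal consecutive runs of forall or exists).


Alternations = 5.
Blocks = alternations + 1 = 6

6


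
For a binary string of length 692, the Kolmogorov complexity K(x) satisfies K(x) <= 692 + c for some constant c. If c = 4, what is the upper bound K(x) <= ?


K(x) <= |x| + c = 692 + 4 = 696

696


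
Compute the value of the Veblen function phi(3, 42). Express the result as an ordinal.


phi(3, 42):
phi(3, beta) = eta_beta (the beta-th eta number, fixed point of zeta).
phi(3, 42) = eta_42

eta_42


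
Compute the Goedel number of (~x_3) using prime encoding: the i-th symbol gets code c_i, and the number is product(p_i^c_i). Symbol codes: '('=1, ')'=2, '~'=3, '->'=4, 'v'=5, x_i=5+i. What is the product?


Formula: (~x_3)
Symbol codes: [1, 3, 8, 2]
Primes: [2, 3, 5, 7]
p_1^1 = 2^1 = 2
p_2^3 = 3^3 = 27
p_3^8 = 5^8 = 390625
p_4^2 = 7^2 = 49
Product = 1033593750

1033593750


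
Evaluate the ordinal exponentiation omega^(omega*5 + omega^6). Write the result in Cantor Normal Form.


omega^(omega*5 + omega^6):
In ordinal addition a term is absorbed by a following term of strictly larger exponent: 1 < 6, so omega*5 + omega^6 = omega^6.
omega raised to a CNF ordinal is a single CNF term: Result = omega^(omega^6)

omega^(omega^6)


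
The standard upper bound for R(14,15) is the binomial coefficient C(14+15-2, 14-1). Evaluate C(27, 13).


R(14,15) <= C(14+15-2, 14-1) = C(27, 13)
C(27, 13) = 27! / (13! * 14!)
= 20058300

20058300


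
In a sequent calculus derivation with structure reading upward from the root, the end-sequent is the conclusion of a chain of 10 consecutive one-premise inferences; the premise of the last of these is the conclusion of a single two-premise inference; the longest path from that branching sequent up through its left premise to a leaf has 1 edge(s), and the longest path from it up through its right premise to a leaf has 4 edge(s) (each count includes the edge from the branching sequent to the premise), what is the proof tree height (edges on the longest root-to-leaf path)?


Longest path through the left premise: 1 edges (measured from the branching sequent)
Longest path through the right premise: 4 edges
Height of the subtree rooted at the branching sequent: max(1, 4) = 4
The branching sequent sits 10 edges above the root (the chain of one-premise inferences), so height = 4 + 10 = 14

14


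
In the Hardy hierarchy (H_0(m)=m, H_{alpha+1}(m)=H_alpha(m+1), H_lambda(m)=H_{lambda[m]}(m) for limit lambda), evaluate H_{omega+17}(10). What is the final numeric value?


H_{omega+17}(10):
Unwind the 17 successor steps: H_{omega+17}(10) = H_omega(10+17) = H_omega(27).
H_omega(m) = H_m(m) = m + m = 2m.
Result = 2 * 27 = 54

54


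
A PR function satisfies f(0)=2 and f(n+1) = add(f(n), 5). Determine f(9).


f(0) = 2
f(1) = add(f(0), 5) = add(2, 5) = 7
f(2) = add(f(1), 5) = add(7, 5) = 12
f(3) = add(f(2), 5) = add(12, 5) = 17
f(4) = add(f(3), 5) = add(17, 5) = 22
f(5) = add(f(4), 5) = add(22, 5) = 27
f(6) = add(f(5), 5) = add(27, 5) = 32
f(7) = add(f(6), 5) = add(32, 5) = 37
f(8) = add(f(7), 5) = add(37, 5) = 42
f(9) = add(f(8), 5) = add(42, 5) = 47


47


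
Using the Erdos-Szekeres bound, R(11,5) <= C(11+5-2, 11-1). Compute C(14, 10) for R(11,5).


R(11,5) <= C(11+5-2, 11-1) = C(14, 10)
C(14, 10) = 14! / (10! * 4!)
= 1001

1001


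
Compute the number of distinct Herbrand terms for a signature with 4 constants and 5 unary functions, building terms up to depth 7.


Herbrand terms by depth:
Depth 0: 4 constants
Depth 1: 20 new terms (running total: 24)
Depth 2: 100 new terms (running total: 124)
Depth 3: 500 new terms (running total: 624)
Depth 4: 2500 new terms (running total: 3124)
Depth 5: 12500 new terms (running total: 15624)
Depth 6: 62500 new terms (running total: 78124)
Depth 7: 312500 new terms (running total: 390624)
Total distinct ground terms = 390624

390624


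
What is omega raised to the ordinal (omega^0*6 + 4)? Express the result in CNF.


omega^(omega^0*6 + 4):
omega^0 = 1, so the exponent is 6 + 4 = 10 (finite ordinal addition).
Result = omega^10, already a single CNF term.

omega^10


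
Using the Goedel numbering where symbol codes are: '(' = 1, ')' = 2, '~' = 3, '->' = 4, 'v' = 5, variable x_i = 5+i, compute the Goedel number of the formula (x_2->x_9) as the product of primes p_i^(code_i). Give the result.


Formula: (x_2->x_9)
Symbol codes: [1, 7, 4, 14, 2]
Primes: [2, 3, 5, 7, 11]
p_1^1 = 2^1 = 2
p_2^7 = 3^7 = 2187
p_3^4 = 5^4 = 625
p_4^14 = 7^14 = 678223072849
p_5^2 = 11^2 = 121
Product = 224345171373515403750

224345171373515403750


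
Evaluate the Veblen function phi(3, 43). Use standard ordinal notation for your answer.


phi(3, 43):
phi(3, beta) = eta_beta (the beta-th eta number, fixed point of zeta).
phi(3, 43) = eta_43

eta_43


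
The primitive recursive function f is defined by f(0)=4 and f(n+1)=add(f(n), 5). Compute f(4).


f(0) = 4
f(1) = add(f(0), 5) = add(4, 5) = 9
f(2) = add(f(1), 5) = add(9, 5) = 14
f(3) = add(f(2), 5) = add(14, 5) = 19
f(4) = add(f(3), 5) = add(19, 5) = 24


24


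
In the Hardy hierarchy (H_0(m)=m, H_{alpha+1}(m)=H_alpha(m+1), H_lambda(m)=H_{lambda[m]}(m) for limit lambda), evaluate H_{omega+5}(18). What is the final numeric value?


H_{omega+5}(18):
Unwind the 5 successor steps: H_{omega+5}(18) = H_omega(18+5) = H_omega(23).
H_omega(m) = H_m(m) = m + m = 2m.
Result = 2 * 23 = 46

46


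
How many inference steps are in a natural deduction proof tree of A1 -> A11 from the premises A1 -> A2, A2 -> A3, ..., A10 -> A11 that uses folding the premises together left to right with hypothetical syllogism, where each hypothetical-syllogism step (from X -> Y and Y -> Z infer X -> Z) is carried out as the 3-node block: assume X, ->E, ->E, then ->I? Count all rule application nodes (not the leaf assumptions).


There are 10 premises in the chain. The first HS step combines premises 1 and 2; each further premise needs one more HS step.
So 10 premises require 10 - 1 = 9 hypothetical-syllogism steps.
Each HS step uses 3 inference nodes (->E, ->E, ->I).
9 * 3 = 27 total inference nodes.

27


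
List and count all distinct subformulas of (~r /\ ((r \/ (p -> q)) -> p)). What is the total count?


Formula: (~r /\ ((r \/ (p -> q)) -> p))
Subformulas found:
  1. q
  2. r
  3. p
  4. ~r
  5. (p -> q)
  6. (r \/ (p -> q))
  7. ((r \/ (p -> q)) -> p)
  8. (~r /\ ((r \/ (p -> q)) -> p))
Total distinct subformulas = 8

8


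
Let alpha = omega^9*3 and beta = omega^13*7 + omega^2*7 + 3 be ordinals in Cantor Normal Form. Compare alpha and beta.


Compare term by term from highest exponent:
alpha = omega^9*3
beta = omega^13*7 + omega^2*7 + 3
Term 1: alpha has omega^9*3, beta has omega^13*7
Term 2: alpha has omega^0*0, beta has omega^2*7
Term 3: alpha has omega^0*0, beta has omega^0*3
Result: alpha < beta

alpha < beta


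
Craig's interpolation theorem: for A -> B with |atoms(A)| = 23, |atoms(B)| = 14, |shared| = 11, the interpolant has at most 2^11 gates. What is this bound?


Shared atoms = 11
Craig interpolant size bound = 2^11
= 2048

2048
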